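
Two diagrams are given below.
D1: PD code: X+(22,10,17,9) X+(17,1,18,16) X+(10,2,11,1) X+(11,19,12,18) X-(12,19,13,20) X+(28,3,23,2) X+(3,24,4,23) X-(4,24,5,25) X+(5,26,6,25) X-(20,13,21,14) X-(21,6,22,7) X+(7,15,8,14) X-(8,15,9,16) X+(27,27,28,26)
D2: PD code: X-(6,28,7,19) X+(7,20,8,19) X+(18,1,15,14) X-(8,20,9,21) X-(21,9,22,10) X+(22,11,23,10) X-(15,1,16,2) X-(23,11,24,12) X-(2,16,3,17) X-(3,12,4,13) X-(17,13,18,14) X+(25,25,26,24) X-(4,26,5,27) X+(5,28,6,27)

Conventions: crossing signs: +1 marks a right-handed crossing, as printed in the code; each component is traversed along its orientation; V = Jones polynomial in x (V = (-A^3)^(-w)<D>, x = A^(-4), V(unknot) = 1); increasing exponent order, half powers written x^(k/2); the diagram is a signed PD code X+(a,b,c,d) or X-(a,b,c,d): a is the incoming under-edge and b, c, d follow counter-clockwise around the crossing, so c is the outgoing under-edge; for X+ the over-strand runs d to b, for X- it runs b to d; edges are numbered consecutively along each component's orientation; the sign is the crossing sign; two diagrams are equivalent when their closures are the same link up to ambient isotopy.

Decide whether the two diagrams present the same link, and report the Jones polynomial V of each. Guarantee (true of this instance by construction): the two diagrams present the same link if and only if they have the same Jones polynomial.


same link: no
V(D1) = 1 + x + x^2 + x^3  [14 crossings, <D> = 1 + A^4 + A^8 + A^12, w = +4]
V(D2) = x^-5 + 2x^-3 + x^-1  (w -4, c 14, <D> = A^-8 + 2 + A^8)
note: 2 values of V(x) split the 2 diagrams


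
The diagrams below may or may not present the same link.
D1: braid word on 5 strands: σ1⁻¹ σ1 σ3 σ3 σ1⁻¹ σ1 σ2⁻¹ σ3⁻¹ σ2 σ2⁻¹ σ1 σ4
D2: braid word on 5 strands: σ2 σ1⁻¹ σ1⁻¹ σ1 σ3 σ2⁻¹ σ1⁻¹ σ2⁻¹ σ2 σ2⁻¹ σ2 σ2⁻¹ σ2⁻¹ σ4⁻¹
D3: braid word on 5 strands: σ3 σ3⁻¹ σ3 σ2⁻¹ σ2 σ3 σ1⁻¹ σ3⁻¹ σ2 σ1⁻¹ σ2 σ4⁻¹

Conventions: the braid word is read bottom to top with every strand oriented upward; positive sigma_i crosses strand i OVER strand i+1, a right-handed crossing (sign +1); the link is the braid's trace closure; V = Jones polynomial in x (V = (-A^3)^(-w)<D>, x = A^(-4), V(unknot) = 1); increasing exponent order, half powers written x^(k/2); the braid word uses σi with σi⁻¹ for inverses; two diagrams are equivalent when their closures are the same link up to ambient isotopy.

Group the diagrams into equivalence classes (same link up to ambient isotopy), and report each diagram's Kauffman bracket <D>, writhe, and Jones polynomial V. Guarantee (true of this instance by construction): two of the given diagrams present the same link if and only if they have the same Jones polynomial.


equivalence classes: {D1} | {D2} | {D3}
D1 (bracket A^6; 12 crossings at w = +2): V = 1
V(D2) = -x^-4 + x^-3 + x^-1  [14 crossings, <D> = A^-8 + 1 - A^4, w = -4]
V(D3) = x^-2 - x^-1 + 1 - x + x^2  [12 crossings, <D> = A^-8 - A^-4 + 1 - A^4 + A^8, w = 0]
key observation: V(x) takes 3 values over 3 diagrams, fixing the grouping


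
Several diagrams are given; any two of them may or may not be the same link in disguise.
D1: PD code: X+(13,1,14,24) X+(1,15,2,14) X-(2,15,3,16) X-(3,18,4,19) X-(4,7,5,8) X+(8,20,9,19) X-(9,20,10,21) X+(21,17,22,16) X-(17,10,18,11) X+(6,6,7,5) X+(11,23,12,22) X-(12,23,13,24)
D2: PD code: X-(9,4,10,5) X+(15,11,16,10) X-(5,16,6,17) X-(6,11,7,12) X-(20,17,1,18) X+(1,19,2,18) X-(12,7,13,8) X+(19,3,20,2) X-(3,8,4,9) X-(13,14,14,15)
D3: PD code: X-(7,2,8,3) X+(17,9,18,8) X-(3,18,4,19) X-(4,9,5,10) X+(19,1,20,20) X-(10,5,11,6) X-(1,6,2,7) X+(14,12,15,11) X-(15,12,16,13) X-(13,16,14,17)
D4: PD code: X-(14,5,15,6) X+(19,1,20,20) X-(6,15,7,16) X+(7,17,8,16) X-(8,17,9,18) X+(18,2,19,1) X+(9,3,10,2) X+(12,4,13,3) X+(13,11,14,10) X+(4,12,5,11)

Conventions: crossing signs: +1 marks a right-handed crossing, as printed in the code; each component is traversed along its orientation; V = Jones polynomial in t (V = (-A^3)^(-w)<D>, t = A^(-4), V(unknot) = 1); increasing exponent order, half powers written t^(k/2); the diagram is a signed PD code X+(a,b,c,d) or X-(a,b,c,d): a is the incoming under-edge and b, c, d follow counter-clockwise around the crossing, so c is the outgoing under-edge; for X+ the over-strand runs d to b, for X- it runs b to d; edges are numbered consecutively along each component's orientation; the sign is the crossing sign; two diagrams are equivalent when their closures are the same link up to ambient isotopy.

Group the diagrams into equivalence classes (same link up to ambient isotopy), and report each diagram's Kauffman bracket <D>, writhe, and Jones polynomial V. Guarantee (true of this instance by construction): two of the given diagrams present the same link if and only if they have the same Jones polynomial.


grouping into links: {D1} | {D2, D3} | {D4}
V(D1) = t^-2 - t^-1 + 1 - t + t^2  (w 0, c 12, <D> = A^-8 - A^-4 + 1 - A^4 + A^8)
V(D2) = -t^-6 + t^-5 - t^-4 + 2t^-3 - t^-2 + t^-1  (w -4, c 10, <D> = A^-8 - A^-4 + 2 - A^4 + A^8 - A^12)
V(D3) = -t^-6 + t^-5 - t^-4 + 2t^-3 - t^-2 + t^-1  (w -4, c 10, <D> = A^-8 - A^-4 + 2 - A^4 + A^8 - A^12)
V(D4) = 1  (w +4, c 10, <D> = A^12)
why: V(t) takes 3 values over 4 diagrams, fixing the grouping


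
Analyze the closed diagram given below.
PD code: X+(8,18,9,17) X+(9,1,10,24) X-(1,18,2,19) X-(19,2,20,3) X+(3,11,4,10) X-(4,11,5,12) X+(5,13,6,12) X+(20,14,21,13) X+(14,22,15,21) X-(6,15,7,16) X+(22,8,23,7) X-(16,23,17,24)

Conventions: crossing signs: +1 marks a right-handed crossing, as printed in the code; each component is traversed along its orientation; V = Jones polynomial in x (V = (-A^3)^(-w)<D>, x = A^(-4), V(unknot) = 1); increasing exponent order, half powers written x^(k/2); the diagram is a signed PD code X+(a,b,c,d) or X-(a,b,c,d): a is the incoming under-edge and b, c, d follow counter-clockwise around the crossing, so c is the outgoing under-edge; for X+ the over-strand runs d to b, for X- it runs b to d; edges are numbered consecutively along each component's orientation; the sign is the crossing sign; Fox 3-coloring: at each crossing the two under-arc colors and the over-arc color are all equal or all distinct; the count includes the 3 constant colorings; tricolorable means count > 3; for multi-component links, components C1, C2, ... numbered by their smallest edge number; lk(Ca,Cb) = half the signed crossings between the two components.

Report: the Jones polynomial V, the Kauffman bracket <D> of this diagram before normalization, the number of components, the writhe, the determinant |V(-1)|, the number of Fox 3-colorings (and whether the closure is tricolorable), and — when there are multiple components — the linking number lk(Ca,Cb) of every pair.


V = x^-2 - 2x^-1 + 3 - 3x + 4x^2 - 3x^3 + 2x^4 - 2x^5 + x^6
<D> = A^-18 - 2A^-14 + 2A^-10 - 3A^-6 + 4A^-2 - 3A^2 + 3A^6 - 2A^10 + A^14 (w = +2)
1 component over 12 crossings, w = +2
9 Fox colorings among 3^12, |V(-1)| = 21: tricolorable
why: w = +2 shifts under R1 moves; the (-A^3)^(-2) factor cancels that in V


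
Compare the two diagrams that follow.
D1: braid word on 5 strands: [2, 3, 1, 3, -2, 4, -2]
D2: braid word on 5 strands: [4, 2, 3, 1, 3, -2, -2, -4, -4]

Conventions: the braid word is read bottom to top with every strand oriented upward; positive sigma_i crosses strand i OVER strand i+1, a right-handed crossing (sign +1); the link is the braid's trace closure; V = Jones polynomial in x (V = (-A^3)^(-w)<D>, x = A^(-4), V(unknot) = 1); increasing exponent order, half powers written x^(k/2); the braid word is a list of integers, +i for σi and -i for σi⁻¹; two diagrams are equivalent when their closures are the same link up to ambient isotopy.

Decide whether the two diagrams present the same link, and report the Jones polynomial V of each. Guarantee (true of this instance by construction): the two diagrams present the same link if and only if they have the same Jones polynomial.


equivalent: yes
V(D1) = -x^(1/2) - x^(5/2)  (w +3, c 7, <D> = A^-1 + A^7)
D2 (bracket A^-7 + A; 9 crossings at w = +1): V = -x^(1/2) - x^(5/2)
why: one V(x) for all 2 diagrams — one class (guaranteed)


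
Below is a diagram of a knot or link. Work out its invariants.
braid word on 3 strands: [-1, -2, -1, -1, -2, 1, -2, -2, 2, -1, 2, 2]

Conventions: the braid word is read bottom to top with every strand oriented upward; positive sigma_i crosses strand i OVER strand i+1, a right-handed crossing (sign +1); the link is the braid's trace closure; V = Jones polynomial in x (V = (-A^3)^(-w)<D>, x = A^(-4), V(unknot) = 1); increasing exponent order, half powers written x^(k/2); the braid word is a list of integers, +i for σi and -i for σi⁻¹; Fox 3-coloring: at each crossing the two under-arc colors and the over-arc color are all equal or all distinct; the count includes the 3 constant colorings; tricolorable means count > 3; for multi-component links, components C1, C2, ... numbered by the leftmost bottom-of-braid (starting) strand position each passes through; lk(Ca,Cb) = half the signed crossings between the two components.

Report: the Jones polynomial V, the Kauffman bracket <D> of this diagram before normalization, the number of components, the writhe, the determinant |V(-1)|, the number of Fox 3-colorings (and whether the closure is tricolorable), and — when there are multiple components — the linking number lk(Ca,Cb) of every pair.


V = -x^-6 + x^-5 - x^-4 + 2x^-3 - x^-2 + x^-1
<D> = A^-8 - A^-4 + 2 - A^4 + A^8 - A^12 (w = -4)
1 component over 12 crossings, w = -4
3 Fox colorings among 3^12, |V(-1)| = 7: not tricolorable
why: w = -4 shifts under R1 moves; the (-A^3)^(4) factor cancels that in V


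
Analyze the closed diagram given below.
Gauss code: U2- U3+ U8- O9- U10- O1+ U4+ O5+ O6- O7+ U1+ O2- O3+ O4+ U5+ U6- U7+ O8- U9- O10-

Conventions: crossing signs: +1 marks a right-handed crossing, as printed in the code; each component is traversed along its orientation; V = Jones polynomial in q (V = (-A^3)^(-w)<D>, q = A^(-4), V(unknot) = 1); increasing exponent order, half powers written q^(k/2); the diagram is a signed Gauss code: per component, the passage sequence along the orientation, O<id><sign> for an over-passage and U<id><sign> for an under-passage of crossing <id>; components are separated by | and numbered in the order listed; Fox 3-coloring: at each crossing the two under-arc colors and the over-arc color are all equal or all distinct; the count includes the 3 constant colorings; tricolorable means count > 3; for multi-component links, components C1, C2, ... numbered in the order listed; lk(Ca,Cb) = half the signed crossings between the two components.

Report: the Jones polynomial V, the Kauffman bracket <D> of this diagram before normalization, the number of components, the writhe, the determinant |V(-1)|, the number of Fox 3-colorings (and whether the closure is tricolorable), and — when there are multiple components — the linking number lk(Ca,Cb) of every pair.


V = -q^-3 + q^-2 - q^-1 + 3 - q + q^2 - q^3
<D> = -A^-12 + A^-8 - A^-4 + 3 - A^4 + A^8 - A^12 (w = 0)
1 component over 10 crossings, w = 0
27 Fox colorings among 3^10, |V(-1)| = 9: tricolorable
why: det 9 = |V(-1)|; divisible by 3, so tricolorable


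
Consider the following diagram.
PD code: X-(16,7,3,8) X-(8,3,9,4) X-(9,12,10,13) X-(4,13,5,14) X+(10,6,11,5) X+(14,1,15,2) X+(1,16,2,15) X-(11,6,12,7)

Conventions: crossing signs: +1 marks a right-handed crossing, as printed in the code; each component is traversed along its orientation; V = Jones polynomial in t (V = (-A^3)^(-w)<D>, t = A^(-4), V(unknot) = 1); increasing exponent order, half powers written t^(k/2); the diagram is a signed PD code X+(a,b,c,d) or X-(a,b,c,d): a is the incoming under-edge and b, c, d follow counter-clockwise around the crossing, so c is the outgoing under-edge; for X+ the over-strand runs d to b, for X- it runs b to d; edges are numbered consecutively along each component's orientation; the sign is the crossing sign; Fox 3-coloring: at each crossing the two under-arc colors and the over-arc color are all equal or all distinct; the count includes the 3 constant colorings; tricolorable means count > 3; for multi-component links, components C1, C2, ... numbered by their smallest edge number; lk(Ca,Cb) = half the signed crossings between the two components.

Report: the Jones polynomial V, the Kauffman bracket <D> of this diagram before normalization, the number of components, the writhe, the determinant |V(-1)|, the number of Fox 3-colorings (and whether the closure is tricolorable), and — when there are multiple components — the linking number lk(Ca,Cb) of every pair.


Jones polynomial: V(t) = t^(-7/2) - t^(-5/2) + t^(-3/2) - 2t^(-1/2) - t^(3/2)
<D> = -A^-12 - 2A^-4 + 1 - A^4 + A^8; writhe -2
components 2, writhe -2 (8 crossings)
linking number lk(C1,C2) = +1
3-colorings: 9 of 3^8, det 6 — tricolorable
note: summing lk over 1 pair gives +1


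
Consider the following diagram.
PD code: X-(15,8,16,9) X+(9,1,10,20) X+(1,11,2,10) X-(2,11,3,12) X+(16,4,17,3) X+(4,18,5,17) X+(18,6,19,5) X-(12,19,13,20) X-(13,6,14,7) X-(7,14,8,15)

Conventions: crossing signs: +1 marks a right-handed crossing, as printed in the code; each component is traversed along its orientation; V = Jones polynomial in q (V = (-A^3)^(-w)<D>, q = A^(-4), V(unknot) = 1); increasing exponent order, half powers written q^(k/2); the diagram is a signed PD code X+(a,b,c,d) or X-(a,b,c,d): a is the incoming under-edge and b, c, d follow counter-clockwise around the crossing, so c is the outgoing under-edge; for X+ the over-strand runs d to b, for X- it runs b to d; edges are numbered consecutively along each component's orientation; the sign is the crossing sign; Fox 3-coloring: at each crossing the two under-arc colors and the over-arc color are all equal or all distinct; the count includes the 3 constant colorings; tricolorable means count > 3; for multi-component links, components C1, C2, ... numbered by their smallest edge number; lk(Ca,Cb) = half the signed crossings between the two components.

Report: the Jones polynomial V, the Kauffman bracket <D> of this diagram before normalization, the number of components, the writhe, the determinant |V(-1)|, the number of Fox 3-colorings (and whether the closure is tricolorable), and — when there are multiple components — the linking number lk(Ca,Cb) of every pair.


V = -q^-3 + q^-2 - q^-1 + 3 - q + q^2 - q^3
<D> = -A^-12 + A^-8 - A^-4 + 3 - A^4 + A^8 - A^12 (w = 0)
1 component over 10 crossings, w = 0
27 Fox colorings among 3^10, |V(-1)| = 9: tricolorable
why: the span of V is 6, forcing >= 6 crossings in any diagram


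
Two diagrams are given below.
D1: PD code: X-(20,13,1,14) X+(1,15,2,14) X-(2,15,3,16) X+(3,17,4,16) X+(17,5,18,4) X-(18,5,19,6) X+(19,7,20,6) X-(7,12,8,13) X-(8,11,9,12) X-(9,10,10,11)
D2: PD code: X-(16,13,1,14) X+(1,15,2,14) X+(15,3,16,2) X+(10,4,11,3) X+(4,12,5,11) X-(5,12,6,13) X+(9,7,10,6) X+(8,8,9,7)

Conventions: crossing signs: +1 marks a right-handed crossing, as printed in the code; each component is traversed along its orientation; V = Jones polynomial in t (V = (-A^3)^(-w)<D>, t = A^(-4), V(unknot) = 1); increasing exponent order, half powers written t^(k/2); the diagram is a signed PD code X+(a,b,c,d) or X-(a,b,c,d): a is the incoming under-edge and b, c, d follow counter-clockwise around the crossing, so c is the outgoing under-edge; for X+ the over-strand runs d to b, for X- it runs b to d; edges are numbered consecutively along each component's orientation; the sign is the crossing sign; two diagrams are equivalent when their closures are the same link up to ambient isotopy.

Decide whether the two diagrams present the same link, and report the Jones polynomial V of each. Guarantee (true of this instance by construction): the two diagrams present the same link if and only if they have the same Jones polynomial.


equivalent: yes
D1 (bracket A^-6; 10 crossings at w = -2): V = 1
V(D2) = 1  [8 crossings, <D> = A^12, w = +4]
observation: all 2 diagrams share one V(t), hence one class


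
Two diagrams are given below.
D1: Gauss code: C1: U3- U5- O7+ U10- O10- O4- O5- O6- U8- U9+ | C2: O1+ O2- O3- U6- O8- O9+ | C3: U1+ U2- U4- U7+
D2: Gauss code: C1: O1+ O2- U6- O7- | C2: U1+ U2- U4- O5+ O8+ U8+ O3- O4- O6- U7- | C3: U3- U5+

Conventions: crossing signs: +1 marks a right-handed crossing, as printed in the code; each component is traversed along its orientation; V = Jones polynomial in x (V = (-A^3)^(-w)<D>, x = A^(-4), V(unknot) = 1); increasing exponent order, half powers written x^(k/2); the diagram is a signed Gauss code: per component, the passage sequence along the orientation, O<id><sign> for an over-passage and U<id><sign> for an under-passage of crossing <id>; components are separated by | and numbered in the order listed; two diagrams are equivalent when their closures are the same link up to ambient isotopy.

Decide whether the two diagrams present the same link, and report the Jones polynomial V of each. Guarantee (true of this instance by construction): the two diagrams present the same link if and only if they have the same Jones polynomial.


same link: yes
V(D1) = x^-3 + x^-2 + x^-1 + 1  [10 crossings, <D> = A^-12 + A^-8 + A^-4 + 1, w = -4]
V(D2) = x^-3 + x^-2 + x^-1 + 1  (w -2, c 8, <D> = A^-6 + A^-2 + A^2 + A^6)
note: one V(x) for all 2 diagrams — one class (guaranteed)


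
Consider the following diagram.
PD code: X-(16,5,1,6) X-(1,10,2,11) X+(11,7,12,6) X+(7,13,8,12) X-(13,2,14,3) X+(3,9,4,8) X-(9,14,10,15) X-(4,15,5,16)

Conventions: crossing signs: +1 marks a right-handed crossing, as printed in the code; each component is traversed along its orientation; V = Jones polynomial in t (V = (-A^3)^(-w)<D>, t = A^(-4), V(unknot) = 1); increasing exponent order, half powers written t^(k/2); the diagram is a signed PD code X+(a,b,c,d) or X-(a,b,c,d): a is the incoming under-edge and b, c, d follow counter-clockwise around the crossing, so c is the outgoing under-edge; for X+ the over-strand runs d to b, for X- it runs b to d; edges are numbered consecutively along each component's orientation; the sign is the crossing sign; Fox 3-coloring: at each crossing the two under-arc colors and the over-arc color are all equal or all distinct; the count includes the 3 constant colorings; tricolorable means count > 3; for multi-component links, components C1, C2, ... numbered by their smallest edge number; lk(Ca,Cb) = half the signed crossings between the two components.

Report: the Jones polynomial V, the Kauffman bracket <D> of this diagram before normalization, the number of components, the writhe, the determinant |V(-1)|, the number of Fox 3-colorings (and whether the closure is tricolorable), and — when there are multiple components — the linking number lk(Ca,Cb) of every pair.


V = -t^-5 + t^-4 - t^-3 + 2t^-2 - t^-1 + 2 - t
<D> = -A^-10 + 2A^-6 - A^-2 + 2A^2 - A^6 + A^10 - A^14 (w = -2)
1 component over 8 crossings, w = -2
9 Fox colorings among 3^8, |V(-1)| = 9: tricolorable
why: w = -2 shifts under R1 moves; the (-A^3)^(2) factor cancels that in V


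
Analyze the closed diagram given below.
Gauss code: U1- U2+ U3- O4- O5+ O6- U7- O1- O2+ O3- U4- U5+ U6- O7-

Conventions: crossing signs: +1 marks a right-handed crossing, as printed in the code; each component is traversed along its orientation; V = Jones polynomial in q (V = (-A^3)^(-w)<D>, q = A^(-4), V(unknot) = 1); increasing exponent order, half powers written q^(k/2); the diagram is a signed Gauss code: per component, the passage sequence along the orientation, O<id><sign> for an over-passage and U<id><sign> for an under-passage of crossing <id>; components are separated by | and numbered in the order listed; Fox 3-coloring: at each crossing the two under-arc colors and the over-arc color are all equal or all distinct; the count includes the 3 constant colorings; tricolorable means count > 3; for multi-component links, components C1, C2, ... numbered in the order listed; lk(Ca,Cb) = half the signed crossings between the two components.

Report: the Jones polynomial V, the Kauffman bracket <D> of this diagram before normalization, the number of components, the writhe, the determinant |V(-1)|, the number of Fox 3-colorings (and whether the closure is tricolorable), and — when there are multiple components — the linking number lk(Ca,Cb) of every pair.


V(q) = -q^-4 + q^-3 + q^-1
bracket: -A^-5 - A^3 + A^7, w = -3
1 component, writhe -3, over 7 crossings
det 3, colorings 9 of 3^7 — tricolorable
observation: w = -3 shifts under R1 moves; the (-A^3)^(3) factor cancels that in V


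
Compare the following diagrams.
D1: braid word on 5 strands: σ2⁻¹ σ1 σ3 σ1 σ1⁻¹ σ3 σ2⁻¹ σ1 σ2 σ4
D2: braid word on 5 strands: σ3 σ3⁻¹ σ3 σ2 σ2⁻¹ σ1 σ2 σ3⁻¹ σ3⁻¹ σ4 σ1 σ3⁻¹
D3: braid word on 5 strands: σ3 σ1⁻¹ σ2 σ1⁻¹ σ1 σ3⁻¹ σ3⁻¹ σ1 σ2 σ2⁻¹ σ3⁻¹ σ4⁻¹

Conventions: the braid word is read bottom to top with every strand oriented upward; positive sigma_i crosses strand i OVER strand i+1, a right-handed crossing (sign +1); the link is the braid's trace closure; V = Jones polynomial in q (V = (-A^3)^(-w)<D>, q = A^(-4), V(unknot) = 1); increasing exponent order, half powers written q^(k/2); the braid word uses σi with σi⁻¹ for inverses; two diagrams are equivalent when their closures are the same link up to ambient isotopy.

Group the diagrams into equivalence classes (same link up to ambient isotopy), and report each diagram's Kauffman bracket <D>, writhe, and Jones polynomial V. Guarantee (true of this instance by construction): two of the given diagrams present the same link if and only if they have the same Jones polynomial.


classes: {D1} | {D2} | {D3}
V(D1) = q + 2q^3 + q^5  [10 crossings, <D> = A^-8 + 2 + A^8, w = +4]
V(D2) = q^-2 + 2 + q^2  [12 crossings, <D> = A^-2 + 2A^6 + A^14, w = +2]
V(D3) = q^-3 + q^-2 + q^-1 + 1  (w -2, c 12, <D> = A^-6 + A^-2 + A^2 + A^6)
insight: comparing 3 Jones polynomials yields 3 groups


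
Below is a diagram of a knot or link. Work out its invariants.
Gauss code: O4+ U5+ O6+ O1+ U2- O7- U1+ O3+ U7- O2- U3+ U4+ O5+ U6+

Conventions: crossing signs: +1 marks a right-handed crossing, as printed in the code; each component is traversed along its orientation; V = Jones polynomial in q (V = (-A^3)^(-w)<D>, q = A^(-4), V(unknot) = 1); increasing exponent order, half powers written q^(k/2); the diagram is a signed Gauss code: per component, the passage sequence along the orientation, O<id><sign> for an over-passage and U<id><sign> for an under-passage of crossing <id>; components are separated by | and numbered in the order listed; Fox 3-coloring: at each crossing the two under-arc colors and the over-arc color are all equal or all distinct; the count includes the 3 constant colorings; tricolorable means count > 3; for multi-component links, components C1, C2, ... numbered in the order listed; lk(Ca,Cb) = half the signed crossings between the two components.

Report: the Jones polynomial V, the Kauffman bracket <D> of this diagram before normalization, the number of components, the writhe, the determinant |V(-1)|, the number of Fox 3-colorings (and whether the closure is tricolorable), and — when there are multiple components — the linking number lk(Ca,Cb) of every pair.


V = q^-1 - 1 + 2q - 3q^2 + 3q^3 - 2q^4 + 2q^5 - q^6
<D> = A^-15 - 2A^-11 + 2A^-7 - 3A^-3 + 3A - 2A^5 + A^9 - A^13 (w = +3)
1 component over 7 crossings, w = +3
9 Fox colorings among 3^7, |V(-1)| = 15: tricolorable
why: w = +3 shifts under R1 moves; the (-A^3)^(-3) factor cancels that in V


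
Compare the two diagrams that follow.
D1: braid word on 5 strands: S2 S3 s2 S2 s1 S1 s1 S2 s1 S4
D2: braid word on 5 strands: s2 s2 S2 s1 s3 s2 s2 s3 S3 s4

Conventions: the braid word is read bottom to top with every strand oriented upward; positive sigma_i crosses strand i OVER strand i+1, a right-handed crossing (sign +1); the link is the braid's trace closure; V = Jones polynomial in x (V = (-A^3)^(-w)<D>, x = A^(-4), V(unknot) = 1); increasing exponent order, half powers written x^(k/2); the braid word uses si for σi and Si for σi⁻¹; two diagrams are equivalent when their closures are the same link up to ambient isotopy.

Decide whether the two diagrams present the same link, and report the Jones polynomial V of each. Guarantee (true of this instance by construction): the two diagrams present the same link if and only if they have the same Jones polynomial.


equivalent: no
V(D1) = x^-2 - x^-1 + 1 - x + x^2  (w -2, c 10, <D> = A^-14 - A^-10 + A^-6 - A^-2 + A^2)
D2 (bracket -A^2 + A^6 + A^14; 10 crossings at w = +6): V = x + x^3 - x^4
why: 2 classes among 2 diagrams; unequal V(x) rules out equality


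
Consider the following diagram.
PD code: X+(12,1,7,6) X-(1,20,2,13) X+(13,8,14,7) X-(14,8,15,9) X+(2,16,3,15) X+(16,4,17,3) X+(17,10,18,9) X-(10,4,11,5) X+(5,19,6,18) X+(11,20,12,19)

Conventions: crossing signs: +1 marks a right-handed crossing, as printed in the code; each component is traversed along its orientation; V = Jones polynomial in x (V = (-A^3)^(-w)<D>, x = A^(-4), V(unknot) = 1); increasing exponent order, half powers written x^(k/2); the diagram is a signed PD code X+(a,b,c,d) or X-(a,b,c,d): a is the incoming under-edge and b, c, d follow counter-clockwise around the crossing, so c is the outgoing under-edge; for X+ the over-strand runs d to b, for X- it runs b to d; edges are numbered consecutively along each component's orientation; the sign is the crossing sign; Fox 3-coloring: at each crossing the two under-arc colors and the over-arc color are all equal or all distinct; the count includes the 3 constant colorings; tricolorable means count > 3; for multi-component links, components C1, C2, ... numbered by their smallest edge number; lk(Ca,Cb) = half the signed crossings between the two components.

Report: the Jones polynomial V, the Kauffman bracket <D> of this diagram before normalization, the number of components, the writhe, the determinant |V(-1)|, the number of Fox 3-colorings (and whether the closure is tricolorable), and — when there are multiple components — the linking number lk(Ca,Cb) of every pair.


Jones polynomial: V(x) = x + 2x^3 + x^5
<D> = A^-8 + 2 + A^8; writhe +4
components 3, writhe +4 (10 crossings)
linking number lk(C1,C2) = 0
lk(C1,C3): +1
lk(C2,C3) = +1
3-colorings: 3 of 3^10, det 4 — not tricolorable
note: the span of V is 4, within the link bound 10 + 3 - 1


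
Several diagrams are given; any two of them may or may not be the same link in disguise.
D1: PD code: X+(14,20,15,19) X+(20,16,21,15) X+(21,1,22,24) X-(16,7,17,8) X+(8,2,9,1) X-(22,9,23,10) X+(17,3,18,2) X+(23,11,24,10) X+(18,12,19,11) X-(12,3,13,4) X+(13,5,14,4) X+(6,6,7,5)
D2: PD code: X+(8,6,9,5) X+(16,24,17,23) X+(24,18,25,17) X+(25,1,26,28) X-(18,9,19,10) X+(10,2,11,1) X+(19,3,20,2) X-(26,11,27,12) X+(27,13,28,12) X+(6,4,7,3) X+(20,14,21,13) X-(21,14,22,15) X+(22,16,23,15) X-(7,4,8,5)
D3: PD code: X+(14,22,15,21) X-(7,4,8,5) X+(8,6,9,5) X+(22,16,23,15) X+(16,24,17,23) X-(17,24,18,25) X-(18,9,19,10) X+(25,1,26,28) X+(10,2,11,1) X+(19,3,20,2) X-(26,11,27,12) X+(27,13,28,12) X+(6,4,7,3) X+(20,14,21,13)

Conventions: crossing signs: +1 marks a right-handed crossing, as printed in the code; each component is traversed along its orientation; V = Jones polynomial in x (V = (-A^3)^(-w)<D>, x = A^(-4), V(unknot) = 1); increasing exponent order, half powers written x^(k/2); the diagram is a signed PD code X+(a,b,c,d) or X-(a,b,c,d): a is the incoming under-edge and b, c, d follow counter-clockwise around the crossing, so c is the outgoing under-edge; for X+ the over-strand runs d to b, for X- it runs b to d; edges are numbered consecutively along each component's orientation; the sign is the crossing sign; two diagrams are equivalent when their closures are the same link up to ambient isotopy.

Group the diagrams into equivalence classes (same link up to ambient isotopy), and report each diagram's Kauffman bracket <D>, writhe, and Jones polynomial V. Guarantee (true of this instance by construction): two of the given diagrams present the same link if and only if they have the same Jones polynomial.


grouping into links: {D1, D2, D3}
V(D1) = x + x^3 - x^4  (w +6, c 12, <D> = -A^2 + A^6 + A^14)
V(D2) = x + x^3 - x^4  [14 crossings, <D> = -A^2 + A^6 + A^14, w = +6]
V(D3) = x + x^3 - x^4  (w +6, c 14, <D> = -A^2 + A^6 + A^14)
key observation: all 3 diagrams share one V(x), hence one class


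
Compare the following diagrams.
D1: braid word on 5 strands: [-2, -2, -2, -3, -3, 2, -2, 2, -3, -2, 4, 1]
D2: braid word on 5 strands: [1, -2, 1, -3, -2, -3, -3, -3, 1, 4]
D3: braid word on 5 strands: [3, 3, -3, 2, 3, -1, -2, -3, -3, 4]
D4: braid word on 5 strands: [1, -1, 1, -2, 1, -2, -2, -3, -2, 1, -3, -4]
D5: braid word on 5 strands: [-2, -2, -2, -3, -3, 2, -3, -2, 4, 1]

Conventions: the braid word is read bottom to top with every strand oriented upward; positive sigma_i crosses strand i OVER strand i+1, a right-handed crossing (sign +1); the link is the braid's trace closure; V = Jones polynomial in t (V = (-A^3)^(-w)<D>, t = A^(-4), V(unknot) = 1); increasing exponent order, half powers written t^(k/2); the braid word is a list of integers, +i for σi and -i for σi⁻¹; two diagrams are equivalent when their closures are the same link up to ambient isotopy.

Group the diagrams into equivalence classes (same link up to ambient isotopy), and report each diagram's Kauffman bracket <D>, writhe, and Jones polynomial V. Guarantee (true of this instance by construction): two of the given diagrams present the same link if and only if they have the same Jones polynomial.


classes: {D1, D5} | {D2, D4} | {D3}
V(D1) = -t^-9 + 2t^-8 - 3t^-7 + 3t^-6 - 3t^-5 + 3t^-4 - t^-3 + t^-2  [12 crossings, <D> = A^-4 - 1 + 3A^4 - 3A^8 + 3A^12 - 3A^16 + 2A^20 - A^24, w = -4]
V(D2) = -t^-6 + 2t^-5 - 3t^-4 + 4t^-3 - 4t^-2 + 4t^-1 - 2 + 2t - t^2  [10 crossings, <D> = -A^-14 + 2A^-10 - 2A^-6 + 4A^-2 - 4A^2 + 4A^6 - 3A^10 + 2A^14 - A^18, w = -2]
V(D3) = 1  (w 0, c 10, <D> = 1)
V(D4) = -t^-6 + 2t^-5 - 3t^-4 + 4t^-3 - 4t^-2 + 4t^-1 - 2 + 2t - t^2  [12 crossings, <D> = -A^-20 + 2A^-16 - 2A^-12 + 4A^-8 - 4A^-4 + 4 - 3A^4 + 2A^8 - A^12, w = -4]
D5 (bracket A^-4 - 1 + 3A^4 - 3A^8 + 3A^12 - 3A^16 + 2A^20 - A^24; 10 crossings at w = -4): V = -t^-9 + 2t^-8 - 3t^-7 + 3t^-6 - 3t^-5 + 3t^-4 - t^-3 + t^-2
note: comparing 5 Jones polynomials yields 3 groups


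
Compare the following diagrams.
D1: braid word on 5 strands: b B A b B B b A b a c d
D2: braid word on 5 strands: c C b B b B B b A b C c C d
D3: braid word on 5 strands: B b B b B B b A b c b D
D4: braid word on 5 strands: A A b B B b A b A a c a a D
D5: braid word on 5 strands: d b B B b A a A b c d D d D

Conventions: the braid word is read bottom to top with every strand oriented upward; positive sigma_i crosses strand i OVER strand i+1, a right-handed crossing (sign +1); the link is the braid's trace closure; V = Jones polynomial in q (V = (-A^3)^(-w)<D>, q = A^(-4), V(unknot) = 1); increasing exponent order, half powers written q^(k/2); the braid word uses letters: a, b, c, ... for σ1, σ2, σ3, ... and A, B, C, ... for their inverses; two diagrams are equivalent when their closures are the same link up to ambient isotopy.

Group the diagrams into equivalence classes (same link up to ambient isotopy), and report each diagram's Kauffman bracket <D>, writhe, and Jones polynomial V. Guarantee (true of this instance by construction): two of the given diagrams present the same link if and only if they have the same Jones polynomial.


equivalence classes: {D1, D2, D3, D4, D5}
D1 (bracket A^6; 12 crossings at w = +2): V = 1
D2 (bracket 1; 14 crossings at w = 0): V = 1
V(D3) = 1  [12 crossings, <D> = 1, w = 0]
V(D4) = 1  (w 0, c 14, <D> = 1)
V(D5) = 1  (w +2, c 14, <D> = A^6)
key observation: one V(q) for all 5 diagrams — one class (guaranteed)


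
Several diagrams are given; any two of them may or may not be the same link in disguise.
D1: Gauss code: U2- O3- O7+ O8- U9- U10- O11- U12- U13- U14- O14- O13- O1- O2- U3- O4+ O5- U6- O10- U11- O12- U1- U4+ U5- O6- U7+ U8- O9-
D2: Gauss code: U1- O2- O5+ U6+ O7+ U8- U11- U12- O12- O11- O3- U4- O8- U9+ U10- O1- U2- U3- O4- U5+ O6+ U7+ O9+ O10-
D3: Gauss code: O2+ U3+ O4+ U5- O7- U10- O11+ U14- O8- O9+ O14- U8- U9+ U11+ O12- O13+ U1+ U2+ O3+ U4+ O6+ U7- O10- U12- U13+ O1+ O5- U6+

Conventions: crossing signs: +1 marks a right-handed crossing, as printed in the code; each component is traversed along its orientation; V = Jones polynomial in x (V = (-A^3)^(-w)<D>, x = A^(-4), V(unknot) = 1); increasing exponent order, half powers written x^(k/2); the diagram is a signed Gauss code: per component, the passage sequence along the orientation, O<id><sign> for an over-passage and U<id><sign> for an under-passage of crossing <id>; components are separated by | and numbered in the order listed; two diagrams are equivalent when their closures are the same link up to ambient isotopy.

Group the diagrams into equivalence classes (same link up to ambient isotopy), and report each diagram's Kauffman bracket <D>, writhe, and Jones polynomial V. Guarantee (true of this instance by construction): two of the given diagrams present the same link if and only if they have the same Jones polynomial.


grouping into links: {D1} | {D2} | {D3}
V(D1) = -x^-10 + x^-9 - x^-8 + x^-7 - x^-6 + x^-5 + x^-3  (w -10, c 14, <D> = A^-18 + A^-10 - A^-6 + A^-2 - A^2 + A^6 - A^10)
V(D2) = -x^-5 + x^-4 - x^-3 + 2x^-2 - x^-1 + 2 - x  [12 crossings, <D> = -A^-16 + 2A^-12 - A^-8 + 2A^-4 - 1 + A^4 - A^8, w = -4]
V(D3) = x^-1 - 1 + 2x - 2x^2 + 2x^3 - 2x^4 + x^5  (w +2, c 14, <D> = A^-14 - 2A^-10 + 2A^-6 - 2A^-2 + 2A^2 - A^6 + A^10)
key observation: V(x) takes 3 values over 3 diagrams, fixing the grouping


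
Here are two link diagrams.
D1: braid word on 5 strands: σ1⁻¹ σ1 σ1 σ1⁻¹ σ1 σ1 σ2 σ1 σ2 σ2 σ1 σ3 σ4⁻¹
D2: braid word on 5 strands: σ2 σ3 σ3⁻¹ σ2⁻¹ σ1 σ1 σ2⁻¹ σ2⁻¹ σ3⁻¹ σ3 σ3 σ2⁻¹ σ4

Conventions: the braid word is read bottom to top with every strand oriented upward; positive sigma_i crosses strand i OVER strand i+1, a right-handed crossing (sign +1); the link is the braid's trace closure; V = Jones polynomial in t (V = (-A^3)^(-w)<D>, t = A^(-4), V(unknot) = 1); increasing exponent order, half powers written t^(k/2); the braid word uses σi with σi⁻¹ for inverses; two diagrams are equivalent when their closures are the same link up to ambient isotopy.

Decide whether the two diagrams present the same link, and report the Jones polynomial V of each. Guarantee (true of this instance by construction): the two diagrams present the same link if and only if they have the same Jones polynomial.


equivalent: no
V(D1) = -t^(5/2) - t^(9/2) + t^(11/2) - t^(13/2) + t^(15/2) - t^(17/2)  (w +7, c 13, <D> = A^-13 - A^-9 + A^-5 - A^-1 + A^3 + A^11)
D2 (bracket A^-3 + 2A^5 - A^9 + A^13 - A^17; 13 crossings at w = +1): V = t^(-7/2) - t^(-5/2) + t^(-3/2) - 2t^(-1/2) - t^(3/2)
why: V(t) takes 2 values over 2 diagrams, fixing the grouping


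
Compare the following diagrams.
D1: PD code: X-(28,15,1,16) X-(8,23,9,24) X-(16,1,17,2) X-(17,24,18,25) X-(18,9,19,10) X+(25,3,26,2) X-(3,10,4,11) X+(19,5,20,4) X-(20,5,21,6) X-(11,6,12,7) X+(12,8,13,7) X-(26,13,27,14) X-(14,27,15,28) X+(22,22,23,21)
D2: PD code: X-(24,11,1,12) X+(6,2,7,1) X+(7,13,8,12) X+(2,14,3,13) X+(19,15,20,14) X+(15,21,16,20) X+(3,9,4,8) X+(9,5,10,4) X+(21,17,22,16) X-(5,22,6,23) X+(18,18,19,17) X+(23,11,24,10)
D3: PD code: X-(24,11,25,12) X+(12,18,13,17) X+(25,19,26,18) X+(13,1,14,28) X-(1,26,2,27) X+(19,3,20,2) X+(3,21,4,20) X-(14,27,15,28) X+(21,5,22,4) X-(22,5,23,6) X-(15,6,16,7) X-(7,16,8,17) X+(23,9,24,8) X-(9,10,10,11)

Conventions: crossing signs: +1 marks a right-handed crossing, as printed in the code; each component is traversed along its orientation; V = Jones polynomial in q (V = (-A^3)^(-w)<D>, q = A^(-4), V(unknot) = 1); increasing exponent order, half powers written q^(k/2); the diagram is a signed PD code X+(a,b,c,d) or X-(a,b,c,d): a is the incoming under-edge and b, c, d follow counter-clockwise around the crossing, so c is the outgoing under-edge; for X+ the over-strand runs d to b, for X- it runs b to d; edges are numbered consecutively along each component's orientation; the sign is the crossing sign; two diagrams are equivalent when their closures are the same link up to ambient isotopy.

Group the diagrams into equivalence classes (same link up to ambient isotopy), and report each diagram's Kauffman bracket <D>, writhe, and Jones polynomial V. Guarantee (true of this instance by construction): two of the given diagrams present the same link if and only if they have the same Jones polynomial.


grouping into links: {D1} | {D2} | {D3}
V(D1) = -q^-9 + 2q^-8 - 3q^-7 + 3q^-6 - 3q^-5 + 3q^-4 - q^-3 + q^-2  (w -6, c 14, <D> = A^-10 - A^-6 + 3A^-2 - 3A^2 + 3A^6 - 3A^10 + 2A^14 - A^18)
D2 (bracket A^-8 - 2A^-4 + 1 - 2A^4 + 2A^8 + A^16; 12 crossings at w = +8): V = q^2 + 2q^4 - 2q^5 + q^6 - 2q^7 + q^8
V(D3) = q + q^3 - q^4  [14 crossings, <D> = -A^-16 + A^-12 + A^-4, w = 0]
why: 3 classes among 3 diagrams; unequal V(q) rules out equality


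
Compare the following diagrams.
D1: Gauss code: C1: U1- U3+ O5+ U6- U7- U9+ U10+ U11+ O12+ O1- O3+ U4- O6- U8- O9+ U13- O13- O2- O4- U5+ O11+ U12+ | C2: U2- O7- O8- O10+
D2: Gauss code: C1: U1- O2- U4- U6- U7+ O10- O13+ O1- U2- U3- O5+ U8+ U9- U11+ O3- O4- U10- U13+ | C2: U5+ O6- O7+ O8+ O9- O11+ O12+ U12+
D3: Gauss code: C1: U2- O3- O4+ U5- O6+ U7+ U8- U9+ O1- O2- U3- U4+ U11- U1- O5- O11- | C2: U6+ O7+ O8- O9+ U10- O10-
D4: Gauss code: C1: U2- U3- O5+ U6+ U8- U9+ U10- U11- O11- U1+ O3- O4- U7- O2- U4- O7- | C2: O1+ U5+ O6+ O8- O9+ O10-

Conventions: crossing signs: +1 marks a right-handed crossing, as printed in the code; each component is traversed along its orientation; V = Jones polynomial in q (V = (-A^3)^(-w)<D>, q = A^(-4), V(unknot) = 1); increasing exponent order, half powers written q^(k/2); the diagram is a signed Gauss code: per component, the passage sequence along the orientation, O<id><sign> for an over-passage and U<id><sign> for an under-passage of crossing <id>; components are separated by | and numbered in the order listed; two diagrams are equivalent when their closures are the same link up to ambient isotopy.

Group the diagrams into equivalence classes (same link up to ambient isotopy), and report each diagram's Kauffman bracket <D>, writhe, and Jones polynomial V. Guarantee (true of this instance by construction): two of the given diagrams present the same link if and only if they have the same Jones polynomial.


equivalence classes: {D1} | {D2, D3, D4}
D1 (bracket -A^-17 + A^-13 - A^-9 + 2A^-5 + A^3; 13 crossings at w = -1): V = -q^(-3/2) - 2q^(1/2) + q^(3/2) - q^(5/2) + q^(7/2)
D2 (bracket A^-9 + 2A^-1 - A^3 + A^7 - A^11; 13 crossings at w = -1): V = q^(-7/2) - q^(-5/2) + q^(-3/2) - 2q^(-1/2) - q^(3/2)
V(D3) = q^(-7/2) - q^(-5/2) + q^(-3/2) - 2q^(-1/2) - q^(3/2)  (w -3, c 11, <D> = A^-15 + 2A^-7 - A^-3 + A - A^5)
V(D4) = q^(-7/2) - q^(-5/2) + q^(-3/2) - 2q^(-1/2) - q^(3/2)  (w -3, c 11, <D> = A^-15 + 2A^-7 - A^-3 + A - A^5)
key observation: 2 values of V(q) split the 4 diagrams


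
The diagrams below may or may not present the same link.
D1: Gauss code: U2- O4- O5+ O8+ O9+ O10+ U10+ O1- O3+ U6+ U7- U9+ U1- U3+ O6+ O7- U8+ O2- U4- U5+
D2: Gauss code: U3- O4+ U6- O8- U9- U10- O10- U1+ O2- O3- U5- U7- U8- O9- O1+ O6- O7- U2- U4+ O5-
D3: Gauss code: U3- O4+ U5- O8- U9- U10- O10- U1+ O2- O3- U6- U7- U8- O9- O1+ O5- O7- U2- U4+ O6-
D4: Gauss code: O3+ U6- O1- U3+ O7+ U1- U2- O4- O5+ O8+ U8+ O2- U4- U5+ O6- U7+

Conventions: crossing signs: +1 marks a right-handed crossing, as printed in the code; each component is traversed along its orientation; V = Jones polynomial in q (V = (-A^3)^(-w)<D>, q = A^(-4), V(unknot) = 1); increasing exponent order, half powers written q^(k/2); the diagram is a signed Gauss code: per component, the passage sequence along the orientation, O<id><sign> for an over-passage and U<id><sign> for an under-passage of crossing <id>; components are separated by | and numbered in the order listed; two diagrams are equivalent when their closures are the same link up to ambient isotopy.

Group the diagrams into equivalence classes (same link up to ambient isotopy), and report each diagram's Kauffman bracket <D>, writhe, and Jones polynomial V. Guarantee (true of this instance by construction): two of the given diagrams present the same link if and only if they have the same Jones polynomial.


equivalence classes: {D1} | {D2, D3} | {D4}
D1 (bracket A^6; 10 crossings at w = +2): V = 1
D2 (bracket A^-14 - A^-10 + 2A^-6 - A^-2 + A^2 - A^6; 10 crossings at w = -6): V = -q^-6 + q^-5 - q^-4 + 2q^-3 - q^-2 + q^-1
V(D3) = -q^-6 + q^-5 - q^-4 + 2q^-3 - q^-2 + q^-1  [10 crossings, <D> = A^-14 - A^-10 + 2A^-6 - A^-2 + A^2 - A^6, w = -6]
V(D4) = q^-2 - q^-1 + 1 - q + q^2  (w 0, c 8, <D> = A^-8 - A^-4 + 1 - A^4 + A^8)
key observation: comparing 4 Jones polynomials yields 3 groups
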